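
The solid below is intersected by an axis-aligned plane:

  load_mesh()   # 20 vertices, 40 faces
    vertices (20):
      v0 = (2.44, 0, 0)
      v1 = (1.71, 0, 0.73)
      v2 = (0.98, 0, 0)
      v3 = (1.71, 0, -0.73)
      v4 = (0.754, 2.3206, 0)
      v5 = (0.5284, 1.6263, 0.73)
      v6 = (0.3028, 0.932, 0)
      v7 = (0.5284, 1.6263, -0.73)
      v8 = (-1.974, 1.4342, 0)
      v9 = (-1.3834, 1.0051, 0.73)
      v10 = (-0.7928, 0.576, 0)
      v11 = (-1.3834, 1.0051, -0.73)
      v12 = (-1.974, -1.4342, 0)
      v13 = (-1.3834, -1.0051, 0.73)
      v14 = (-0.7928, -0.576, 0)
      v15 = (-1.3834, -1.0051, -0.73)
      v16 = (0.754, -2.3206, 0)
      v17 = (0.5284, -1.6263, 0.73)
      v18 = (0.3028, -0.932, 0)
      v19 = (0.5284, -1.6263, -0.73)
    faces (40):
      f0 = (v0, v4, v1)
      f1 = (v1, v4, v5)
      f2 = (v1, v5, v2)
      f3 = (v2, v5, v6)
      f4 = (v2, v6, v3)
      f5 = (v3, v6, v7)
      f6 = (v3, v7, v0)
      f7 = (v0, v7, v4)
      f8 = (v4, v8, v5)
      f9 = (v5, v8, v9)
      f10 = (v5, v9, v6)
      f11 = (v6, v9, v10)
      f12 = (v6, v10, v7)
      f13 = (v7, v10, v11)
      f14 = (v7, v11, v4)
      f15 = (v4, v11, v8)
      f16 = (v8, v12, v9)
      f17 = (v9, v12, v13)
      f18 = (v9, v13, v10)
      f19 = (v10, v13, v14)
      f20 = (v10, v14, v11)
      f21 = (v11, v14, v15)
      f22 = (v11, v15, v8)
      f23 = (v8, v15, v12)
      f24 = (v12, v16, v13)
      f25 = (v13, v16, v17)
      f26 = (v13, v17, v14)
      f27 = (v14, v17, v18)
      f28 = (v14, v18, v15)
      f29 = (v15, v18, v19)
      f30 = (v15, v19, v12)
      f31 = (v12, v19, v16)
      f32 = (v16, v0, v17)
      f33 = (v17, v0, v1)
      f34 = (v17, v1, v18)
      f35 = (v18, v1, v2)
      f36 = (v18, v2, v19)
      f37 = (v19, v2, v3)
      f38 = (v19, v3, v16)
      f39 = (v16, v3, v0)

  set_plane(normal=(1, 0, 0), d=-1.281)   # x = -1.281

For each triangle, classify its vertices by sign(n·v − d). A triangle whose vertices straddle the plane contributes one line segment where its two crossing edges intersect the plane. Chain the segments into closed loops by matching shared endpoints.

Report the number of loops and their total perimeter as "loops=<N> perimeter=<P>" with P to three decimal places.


loops=1 perimeter=8.221

Straddling triangles (18 of 40):
  (v4,v8,v5) [+-+] → (-1.281, 1.65937, 0)–(-1.281, 1.4874, 0.202162)  len=0.2654
  (v5,v8,v9) [+--] → (-1.281, 1.4874, 0.202162)–(-1.281, 1.03837, 0.73)  len=0.6930
  (v5,v9,v6) [+-+] → (-1.281, 1.03837, 0.73)–(-1.281, 1.00066, 0.685668)  len=0.0582
  (v6,v9,v10) [+-+] → (-1.281, 1.00066, 0.685668)–(-1.281, 0.930701, 0.60343)  len=0.1080
  (v7,v10,v11) [++-] → (-1.281, 0.930701, -0.60343)–(-1.281, 1.03837, -0.73)  len=0.1662
  (v7,v11,v4) [+-+] → (-1.281, 1.03837, -0.73)–(-1.281, 1.06812, -0.695027)  len=0.0459
  (v4,v11,v8) [+--] → (-1.281, 1.06812, -0.695027)–(-1.281, 1.65937, 0)  len=0.9125
  (v9,v13,v10) [--+] → (-1.281, -0.730964, 0.60343)–(-1.281, 0.930701, 0.60343)  len=1.6617
  (v10,v13,v14) [+-+] → (-1.281, -0.730964, 0.60343)–(-1.281, -0.930701, 0.60343)  len=0.1997
  (v10,v14,v11) [++-] → (-1.281, 0.730964, -0.60343)–(-1.281, 0.930701, -0.60343)  len=0.1997
  (v11,v14,v15) [-+-] → (-1.281, 0.730964, -0.60343)–(-1.281, -0.930701, -0.60343)  len=1.6617
  (v12,v16,v13) [-+-] → (-1.281, -1.65937, 0)–(-1.281, -1.06812, 0.695027)  len=0.9125
  (v13,v16,v17) [-++] → (-1.281, -1.06812, 0.695027)–(-1.281, -1.03837, 0.73)  len=0.0459
  (v13,v17,v14) [-++] → (-1.281, -1.03837, 0.73)–(-1.281, -0.930701, 0.60343)  len=0.1662
  (v14,v18,v15) [++-] → (-1.281, -1.00066, -0.685668)–(-1.281, -0.930701, -0.60343)  len=0.1080
  (v15,v18,v19) [-++] → (-1.281, -1.00066, -0.685668)–(-1.281, -1.03837, -0.73)  len=0.0582
  (v15,v19,v12) [-+-] → (-1.281, -1.03837, -0.73)–(-1.281, -1.4874, -0.202162)  len=0.6930
  (v12,v19,v16) [-++] → (-1.281, -1.4874, -0.202162)–(-1.281, -1.65937, 0)  len=0.2654

Chained into 1 loop(s):
  loop 1: 18 segments, perimeter = 8.2211
Total perimeter = 8.221


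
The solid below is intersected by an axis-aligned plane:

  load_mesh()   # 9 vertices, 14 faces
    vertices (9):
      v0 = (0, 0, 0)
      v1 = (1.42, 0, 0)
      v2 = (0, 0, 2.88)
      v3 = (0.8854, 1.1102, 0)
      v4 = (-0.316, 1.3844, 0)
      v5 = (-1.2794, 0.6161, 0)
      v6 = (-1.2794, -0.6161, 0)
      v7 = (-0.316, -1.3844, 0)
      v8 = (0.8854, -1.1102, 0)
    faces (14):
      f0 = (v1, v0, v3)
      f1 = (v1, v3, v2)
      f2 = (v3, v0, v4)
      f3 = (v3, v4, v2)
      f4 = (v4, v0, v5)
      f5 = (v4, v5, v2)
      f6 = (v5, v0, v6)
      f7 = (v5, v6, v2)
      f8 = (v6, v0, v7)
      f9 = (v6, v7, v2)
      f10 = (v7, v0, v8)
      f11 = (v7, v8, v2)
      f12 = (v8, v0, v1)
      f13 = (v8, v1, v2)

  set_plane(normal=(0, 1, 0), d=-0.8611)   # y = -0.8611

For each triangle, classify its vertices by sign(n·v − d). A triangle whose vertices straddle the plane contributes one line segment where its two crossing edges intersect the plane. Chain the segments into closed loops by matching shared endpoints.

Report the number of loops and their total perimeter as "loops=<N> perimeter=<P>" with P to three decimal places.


Straddling triangles (6 of 14):
  (v6,v0,v7) [++-] → (-0.196553, -0.8611, 0)–(-0.972185, -0.8611, 0)  len=0.7756
  (v6,v7,v2) [+-+] → (-0.972185, -0.8611, 0)–(-0.196553, -0.8611, 1.08863)  len=1.3367
  (v7,v0,v8) [-+-] → (-0.196553, -0.8611, 0)–(0.686739, -0.8611, 0)  len=0.8833
  (v7,v8,v2) [--+] → (0.686739, -0.8611, 0.646197)–(-0.196553, -0.8611, 1.08863)  len=0.9879
  (v8,v0,v1) [-++] → (0.686739, -0.8611, 0)–(1.00535, -0.8611, 0)  len=0.3186
  (v8,v1,v2) [-++] → (1.00535, -0.8611, 0)–(0.686739, -0.8611, 0.646197)  len=0.7205

Chained into 1 loop(s):
  loop 1: 6 segments, perimeter = 5.0226
Total perimeter = 5.023

loops=1 perimeter=5.023


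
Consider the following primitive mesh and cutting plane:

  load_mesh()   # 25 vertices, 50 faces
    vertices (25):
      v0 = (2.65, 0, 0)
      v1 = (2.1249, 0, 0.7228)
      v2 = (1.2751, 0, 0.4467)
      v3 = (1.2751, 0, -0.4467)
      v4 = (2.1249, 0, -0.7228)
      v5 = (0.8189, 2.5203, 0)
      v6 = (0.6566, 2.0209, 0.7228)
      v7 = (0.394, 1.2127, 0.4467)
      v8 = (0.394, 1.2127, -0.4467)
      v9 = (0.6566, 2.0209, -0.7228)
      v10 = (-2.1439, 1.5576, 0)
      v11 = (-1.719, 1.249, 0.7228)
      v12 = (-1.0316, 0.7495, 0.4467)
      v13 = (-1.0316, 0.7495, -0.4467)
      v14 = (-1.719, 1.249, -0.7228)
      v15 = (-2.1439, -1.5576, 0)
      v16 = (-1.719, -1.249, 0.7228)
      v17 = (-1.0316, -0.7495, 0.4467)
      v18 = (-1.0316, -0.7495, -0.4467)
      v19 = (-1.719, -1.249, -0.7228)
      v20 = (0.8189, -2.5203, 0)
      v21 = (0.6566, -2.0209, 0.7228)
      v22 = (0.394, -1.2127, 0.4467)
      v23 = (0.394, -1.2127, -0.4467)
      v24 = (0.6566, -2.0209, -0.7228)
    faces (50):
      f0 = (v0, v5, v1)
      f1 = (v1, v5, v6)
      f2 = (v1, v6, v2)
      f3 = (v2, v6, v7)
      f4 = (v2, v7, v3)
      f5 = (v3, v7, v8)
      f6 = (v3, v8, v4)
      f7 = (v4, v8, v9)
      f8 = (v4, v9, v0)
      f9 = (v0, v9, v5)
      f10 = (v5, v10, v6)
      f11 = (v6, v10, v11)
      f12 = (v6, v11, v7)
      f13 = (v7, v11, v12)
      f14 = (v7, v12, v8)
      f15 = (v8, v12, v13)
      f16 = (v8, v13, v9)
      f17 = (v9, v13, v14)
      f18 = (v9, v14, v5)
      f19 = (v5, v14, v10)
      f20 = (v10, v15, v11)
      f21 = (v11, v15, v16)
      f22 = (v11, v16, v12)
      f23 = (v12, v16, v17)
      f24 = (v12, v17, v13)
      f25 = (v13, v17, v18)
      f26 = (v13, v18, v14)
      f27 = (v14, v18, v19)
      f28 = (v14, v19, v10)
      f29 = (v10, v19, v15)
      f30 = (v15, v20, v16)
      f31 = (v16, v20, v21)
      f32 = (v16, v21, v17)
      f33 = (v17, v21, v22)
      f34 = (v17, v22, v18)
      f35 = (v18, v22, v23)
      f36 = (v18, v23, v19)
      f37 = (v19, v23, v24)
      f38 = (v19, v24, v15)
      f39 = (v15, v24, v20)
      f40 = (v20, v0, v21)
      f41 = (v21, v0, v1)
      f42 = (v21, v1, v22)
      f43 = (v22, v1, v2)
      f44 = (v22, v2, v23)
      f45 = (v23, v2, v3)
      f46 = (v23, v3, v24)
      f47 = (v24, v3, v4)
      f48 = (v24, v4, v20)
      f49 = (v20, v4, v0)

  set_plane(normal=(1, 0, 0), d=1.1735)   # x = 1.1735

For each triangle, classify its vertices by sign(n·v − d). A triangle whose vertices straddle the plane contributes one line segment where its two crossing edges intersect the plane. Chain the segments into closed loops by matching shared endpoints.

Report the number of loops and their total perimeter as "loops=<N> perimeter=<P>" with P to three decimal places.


Straddling triangles (20 of 50):
  (v0,v5,v1) [+-+] → (1.1735, 2.03223, 0)–(1.1735, 1.836, 0.196252)  len=0.2775
  (v1,v5,v6) [+--] → (1.1735, 1.836, 0.196252)–(1.1735, 1.30946, 0.7228)  len=0.7446
  (v1,v6,v2) [+-+] → (1.1735, 1.30946, 0.7228)–(1.1735, 0.33197, 0.492055)  len=1.0044
  (v2,v6,v7) [+--] → (1.1735, 0.33197, 0.492055)–(1.1735, 0.139837, 0.4467)  len=0.1974
  (v2,v7,v3) [+-+] → (1.1735, 0.139837, 0.4467)–(1.1735, 0.139837, -0.343682)  len=0.7904
  (v3,v7,v8) [+--] → (1.1735, 0.139837, -0.343682)–(1.1735, 0.139837, -0.4467)  len=0.1030
  (v3,v8,v4) [+-+] → (1.1735, 0.139837, -0.4467)–(1.1735, 0.666568, -0.57104)  len=0.5412
  (v4,v8,v9) [+--] → (1.1735, 0.666568, -0.57104)–(1.1735, 1.30946, -0.7228)  len=0.6606
  (v4,v9,v0) [+-+] → (1.1735, 1.30946, -0.7228)–(1.1735, 1.49687, -0.535374)  len=0.2650
  (v0,v9,v5) [+--] → (1.1735, 1.49687, -0.535374)–(1.1735, 2.03223, 0)  len=0.7571
  (v20,v0,v21) [-+-] → (1.1735, -2.03223, 0)–(1.1735, -1.49687, 0.535374)  len=0.7571
  (v21,v0,v1) [-++] → (1.1735, -1.49687, 0.535374)–(1.1735, -1.30946, 0.7228)  len=0.2650
  (v21,v1,v22) [-+-] → (1.1735, -1.30946, 0.7228)–(1.1735, -0.666568, 0.57104)  len=0.6606
  (v22,v1,v2) [-++] → (1.1735, -0.666568, 0.57104)–(1.1735, -0.139837, 0.4467)  len=0.5412
  (v22,v2,v23) [-+-] → (1.1735, -0.139837, 0.4467)–(1.1735, -0.139837, 0.343682)  len=0.1030
  (v23,v2,v3) [-++] → (1.1735, -0.139837, 0.343682)–(1.1735, -0.139837, -0.4467)  len=0.7904
  (v23,v3,v24) [-+-] → (1.1735, -0.139837, -0.4467)–(1.1735, -0.33197, -0.492055)  len=0.1974
  (v24,v3,v4) [-++] → (1.1735, -0.33197, -0.492055)–(1.1735, -1.30946, -0.7228)  len=1.0044
  (v24,v4,v20) [-+-] → (1.1735, -1.30946, -0.7228)–(1.1735, -1.836, -0.196252)  len=0.7446
  (v20,v4,v0) [-++] → (1.1735, -1.836, -0.196252)–(1.1735, -2.03223, 0)  len=0.2775

Chained into 2 loop(s):
  loop 1: 10 segments, perimeter = 5.3413
  loop 2: 10 segments, perimeter = 5.3413
Total perimeter = 10.683

loops=2 perimeter=10.683


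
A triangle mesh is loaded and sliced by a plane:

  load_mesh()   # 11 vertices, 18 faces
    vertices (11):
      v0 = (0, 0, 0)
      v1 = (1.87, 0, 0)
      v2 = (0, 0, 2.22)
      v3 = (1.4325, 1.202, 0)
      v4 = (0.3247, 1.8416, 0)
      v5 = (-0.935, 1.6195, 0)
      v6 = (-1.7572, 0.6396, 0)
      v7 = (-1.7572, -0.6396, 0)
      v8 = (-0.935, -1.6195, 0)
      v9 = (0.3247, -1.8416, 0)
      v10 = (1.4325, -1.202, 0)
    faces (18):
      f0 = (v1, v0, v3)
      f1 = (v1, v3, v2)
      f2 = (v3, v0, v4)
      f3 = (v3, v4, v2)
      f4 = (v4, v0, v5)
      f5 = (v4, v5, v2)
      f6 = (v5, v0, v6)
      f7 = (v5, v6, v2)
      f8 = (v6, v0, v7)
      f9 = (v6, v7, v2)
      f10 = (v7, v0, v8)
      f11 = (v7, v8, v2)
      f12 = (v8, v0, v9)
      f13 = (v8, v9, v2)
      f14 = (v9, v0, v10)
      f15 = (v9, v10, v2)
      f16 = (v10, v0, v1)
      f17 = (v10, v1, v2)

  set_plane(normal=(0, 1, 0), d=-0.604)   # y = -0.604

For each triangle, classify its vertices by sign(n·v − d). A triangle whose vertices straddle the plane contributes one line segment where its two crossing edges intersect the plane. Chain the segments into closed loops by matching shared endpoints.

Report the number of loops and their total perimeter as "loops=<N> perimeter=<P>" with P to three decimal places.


Straddling triangles (10 of 18):
  (v6,v0,v7) [++-] → (-1.65939, -0.604, 0)–(-1.7572, -0.604, 0)  len=0.0978
  (v6,v7,v2) [+-+] → (-1.7572, -0.604, 0)–(-1.65939, -0.604, 0.123565)  len=0.1576
  (v7,v0,v8) [-+-] → (-1.65939, -0.604, 0)–(-0.348713, -0.604, 0)  len=1.3107
  (v7,v8,v2) [--+] → (-0.348713, -0.604, 1.39204)–(-1.65939, -0.604, 0.123565)  len=1.8240
  (v8,v0,v9) [-+-] → (-0.348713, -0.604, 0)–(0.106494, -0.604, 0)  len=0.4552
  (v8,v9,v2) [--+] → (0.106494, -0.604, 1.49189)–(-0.348713, -0.604, 1.39204)  len=0.4660
  (v9,v0,v10) [-+-] → (0.106494, -0.604, 0)–(0.719825, -0.604, 0)  len=0.6133
  (v9,v10,v2) [--+] → (0.719825, -0.604, 1.10446)–(0.106494, -0.604, 1.49189)  len=0.7255
  (v10,v0,v1) [-++] → (0.719825, -0.604, 0)–(1.65016, -0.604, 0)  len=0.9303
  (v10,v1,v2) [-++] → (1.65016, -0.604, 0)–(0.719825, -0.604, 1.10446)  len=1.4441

Chained into 1 loop(s):
  loop 1: 10 segments, perimeter = 8.0245
Total perimeter = 8.024

loops=1 perimeter=8.024


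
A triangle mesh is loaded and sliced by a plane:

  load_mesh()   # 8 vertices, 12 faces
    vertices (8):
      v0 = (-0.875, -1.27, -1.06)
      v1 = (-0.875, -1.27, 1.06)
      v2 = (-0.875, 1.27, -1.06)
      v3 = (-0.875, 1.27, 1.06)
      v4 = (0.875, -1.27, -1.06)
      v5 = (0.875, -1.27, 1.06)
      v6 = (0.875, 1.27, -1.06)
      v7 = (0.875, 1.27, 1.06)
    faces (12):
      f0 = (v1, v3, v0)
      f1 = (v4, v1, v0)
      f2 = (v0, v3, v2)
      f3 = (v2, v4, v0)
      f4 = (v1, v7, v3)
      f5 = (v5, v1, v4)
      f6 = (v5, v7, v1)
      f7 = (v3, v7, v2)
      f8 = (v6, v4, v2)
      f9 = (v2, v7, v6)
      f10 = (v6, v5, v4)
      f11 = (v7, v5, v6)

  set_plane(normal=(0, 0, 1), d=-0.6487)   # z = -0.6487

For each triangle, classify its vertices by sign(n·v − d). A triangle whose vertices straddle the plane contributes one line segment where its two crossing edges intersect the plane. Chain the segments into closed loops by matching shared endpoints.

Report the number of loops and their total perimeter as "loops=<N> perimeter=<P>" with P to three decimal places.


Straddling triangles (8 of 12):
  (v1,v3,v0) [++-] → (-0.875, -0.777216, -0.6487)–(-0.875, -1.27, -0.6487)  len=0.4928
  (v4,v1,v0) [-+-] → (0.535483, -1.27, -0.6487)–(-0.875, -1.27, -0.6487)  len=1.4105
  (v0,v3,v2) [-+-] → (-0.875, -0.777216, -0.6487)–(-0.875, 1.27, -0.6487)  len=2.0472
  (v5,v1,v4) [++-] → (0.535483, -1.27, -0.6487)–(0.875, -1.27, -0.6487)  len=0.3395
  (v3,v7,v2) [++-] → (-0.535483, 1.27, -0.6487)–(-0.875, 1.27, -0.6487)  len=0.3395
  (v2,v7,v6) [-+-] → (-0.535483, 1.27, -0.6487)–(0.875, 1.27, -0.6487)  len=1.4105
  (v6,v5,v4) [-+-] → (0.875, 0.777216, -0.6487)–(0.875, -1.27, -0.6487)  len=2.0472
  (v7,v5,v6) [++-] → (0.875, 0.777216, -0.6487)–(0.875, 1.27, -0.6487)  len=0.4928

Chained into 1 loop(s):
  loop 1: 8 segments, perimeter = 8.5800
Total perimeter = 8.580

loops=1 perimeter=8.580


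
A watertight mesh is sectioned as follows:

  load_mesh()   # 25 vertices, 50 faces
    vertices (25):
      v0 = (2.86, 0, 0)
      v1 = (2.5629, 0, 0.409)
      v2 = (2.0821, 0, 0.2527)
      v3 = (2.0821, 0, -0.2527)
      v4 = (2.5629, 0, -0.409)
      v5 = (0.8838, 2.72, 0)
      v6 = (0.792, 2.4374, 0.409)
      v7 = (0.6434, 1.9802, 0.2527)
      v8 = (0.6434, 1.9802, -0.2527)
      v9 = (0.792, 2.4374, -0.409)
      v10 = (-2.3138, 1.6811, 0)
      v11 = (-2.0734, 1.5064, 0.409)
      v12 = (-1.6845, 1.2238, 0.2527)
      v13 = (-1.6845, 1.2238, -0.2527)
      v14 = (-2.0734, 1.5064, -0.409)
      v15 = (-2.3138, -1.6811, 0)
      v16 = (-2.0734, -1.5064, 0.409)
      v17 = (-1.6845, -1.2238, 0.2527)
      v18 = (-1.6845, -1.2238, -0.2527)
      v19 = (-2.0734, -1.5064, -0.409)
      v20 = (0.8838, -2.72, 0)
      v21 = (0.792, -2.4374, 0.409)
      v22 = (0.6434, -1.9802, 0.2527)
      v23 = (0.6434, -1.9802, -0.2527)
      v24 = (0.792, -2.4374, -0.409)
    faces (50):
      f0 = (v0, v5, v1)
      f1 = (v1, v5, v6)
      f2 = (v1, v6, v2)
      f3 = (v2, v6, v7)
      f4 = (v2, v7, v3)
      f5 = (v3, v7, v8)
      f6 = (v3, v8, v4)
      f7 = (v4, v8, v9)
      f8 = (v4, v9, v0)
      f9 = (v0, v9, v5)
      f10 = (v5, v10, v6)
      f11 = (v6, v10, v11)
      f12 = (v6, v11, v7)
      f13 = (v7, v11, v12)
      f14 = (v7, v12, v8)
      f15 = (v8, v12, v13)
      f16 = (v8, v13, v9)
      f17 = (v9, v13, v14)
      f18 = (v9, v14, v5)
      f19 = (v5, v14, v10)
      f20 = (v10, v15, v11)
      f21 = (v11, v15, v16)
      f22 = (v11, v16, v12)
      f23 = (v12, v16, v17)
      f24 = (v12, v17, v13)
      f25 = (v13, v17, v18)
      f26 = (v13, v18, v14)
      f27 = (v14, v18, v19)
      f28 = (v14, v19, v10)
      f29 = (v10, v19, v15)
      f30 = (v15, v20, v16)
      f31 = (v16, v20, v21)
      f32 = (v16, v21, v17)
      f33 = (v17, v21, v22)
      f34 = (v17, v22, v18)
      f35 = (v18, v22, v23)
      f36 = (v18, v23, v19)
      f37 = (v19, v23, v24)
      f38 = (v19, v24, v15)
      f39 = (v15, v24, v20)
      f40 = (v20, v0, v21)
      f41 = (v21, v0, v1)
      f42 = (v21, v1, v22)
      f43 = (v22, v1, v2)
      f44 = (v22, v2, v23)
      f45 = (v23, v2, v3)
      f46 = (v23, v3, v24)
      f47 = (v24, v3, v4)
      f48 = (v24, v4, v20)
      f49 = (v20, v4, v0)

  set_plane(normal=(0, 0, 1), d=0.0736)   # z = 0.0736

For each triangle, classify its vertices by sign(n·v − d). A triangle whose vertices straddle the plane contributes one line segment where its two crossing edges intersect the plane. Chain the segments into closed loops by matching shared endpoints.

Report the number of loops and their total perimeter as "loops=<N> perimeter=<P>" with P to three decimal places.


loops=2 perimeter=28.735

Straddling triangles (20 of 50):
  (v0,v5,v1) [--+] → (1.18596, 2.23053, 0.0736)–(2.80654, 0, 0.0736)  len=2.7571
  (v1,v5,v6) [+-+] → (1.18596, 2.23053, 0.0736)–(0.86728, 2.66915, 0.0736)  len=0.5422
  (v2,v7,v3) [++-] → (1.15324, 1.27847, 0.0736)–(2.0821, 0, 0.0736)  len=1.5803
  (v3,v7,v8) [-+-] → (1.15324, 1.27847, 0.0736)–(0.6434, 1.9802, 0.0736)  len=0.8674
  (v5,v10,v6) [--+] → (-1.75491, 1.8172, 0.0736)–(0.86728, 2.66915, 0.0736)  len=2.7571
  (v6,v10,v11) [+-+] → (-1.75491, 1.8172, 0.0736)–(-2.27054, 1.64966, 0.0736)  len=0.5422
  (v7,v12,v8) [++-] → (-0.859556, 1.49185, 0.0736)–(0.6434, 1.9802, 0.0736)  len=1.5803
  (v8,v12,v13) [-+-] → (-0.859556, 1.49185, 0.0736)–(-1.6845, 1.2238, 0.0736)  len=0.8674
  (v10,v15,v11) [--+] → (-2.27054, -1.10751, 0.0736)–(-2.27054, 1.64966, 0.0736)  len=2.7572
  (v11,v15,v16) [+-+] → (-2.27054, -1.10751, 0.0736)–(-2.27054, -1.64966, 0.0736)  len=0.5422
  (v12,v17,v13) [++-] → (-1.6845, -0.356437, 0.0736)–(-1.6845, 1.2238, 0.0736)  len=1.5802
  (v13,v17,v18) [-+-] → (-1.6845, -0.356437, 0.0736)–(-1.6845, -1.2238, 0.0736)  len=0.8674
  (v15,v20,v16) [--+] → (0.351649, -2.50161, 0.0736)–(-2.27054, -1.64966, 0.0736)  len=2.7571
  (v16,v20,v21) [+-+] → (0.351649, -2.50161, 0.0736)–(0.86728, -2.66915, 0.0736)  len=0.5422
  (v17,v22,v18) [++-] → (-0.181544, -1.71215, 0.0736)–(-1.6845, -1.2238, 0.0736)  len=1.5803
  (v18,v22,v23) [-+-] → (-0.181544, -1.71215, 0.0736)–(0.6434, -1.9802, 0.0736)  len=0.8674
  (v20,v0,v21) [--+] → (2.48786, -0.438613, 0.0736)–(0.86728, -2.66915, 0.0736)  len=2.7571
  (v21,v0,v1) [+-+] → (2.48786, -0.438613, 0.0736)–(2.80654, 0, 0.0736)  len=0.5422
  (v22,v2,v23) [++-] → (1.57226, -0.701729, 0.0736)–(0.6434, -1.9802, 0.0736)  len=1.5803
  (v23,v2,v3) [-+-] → (1.57226, -0.701729, 0.0736)–(2.0821, 0, 0.0736)  len=0.8674

Chained into 2 loop(s):
  loop 1: 10 segments, perimeter = 16.4964
  loop 2: 10 segments, perimeter = 12.2383
Total perimeter = 28.735


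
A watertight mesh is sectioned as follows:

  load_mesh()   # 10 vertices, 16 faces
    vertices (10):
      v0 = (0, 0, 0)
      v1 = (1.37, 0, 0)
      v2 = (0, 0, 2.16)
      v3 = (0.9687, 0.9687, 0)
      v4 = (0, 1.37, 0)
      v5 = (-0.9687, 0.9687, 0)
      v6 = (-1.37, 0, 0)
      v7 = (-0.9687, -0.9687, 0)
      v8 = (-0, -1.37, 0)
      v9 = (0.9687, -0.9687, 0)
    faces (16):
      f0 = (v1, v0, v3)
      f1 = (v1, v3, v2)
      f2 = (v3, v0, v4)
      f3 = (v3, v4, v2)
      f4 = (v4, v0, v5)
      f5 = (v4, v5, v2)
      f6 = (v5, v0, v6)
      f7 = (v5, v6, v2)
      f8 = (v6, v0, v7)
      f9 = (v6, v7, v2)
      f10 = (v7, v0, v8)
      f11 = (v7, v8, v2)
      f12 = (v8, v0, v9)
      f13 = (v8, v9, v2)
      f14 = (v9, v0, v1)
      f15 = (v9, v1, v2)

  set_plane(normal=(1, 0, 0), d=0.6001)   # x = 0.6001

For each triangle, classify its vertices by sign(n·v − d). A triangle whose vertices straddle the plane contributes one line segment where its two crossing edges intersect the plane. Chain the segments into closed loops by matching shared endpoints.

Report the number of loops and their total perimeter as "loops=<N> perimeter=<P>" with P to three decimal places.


loops=1 perimeter=5.623

Straddling triangles (8 of 16):
  (v1,v0,v3) [+-+] → (0.6001, 0, 0)–(0.6001, 0.6001, 0)  len=0.6001
  (v1,v3,v2) [++-] → (0.6001, 0.6001, 0.821902)–(0.6001, 0, 1.21386)  len=0.7168
  (v3,v0,v4) [+--] → (0.6001, 0.6001, 0)–(0.6001, 1.1214, 0)  len=0.5213
  (v3,v4,v2) [+--] → (0.6001, 1.1214, 0)–(0.6001, 0.6001, 0.821902)  len=0.9733
  (v8,v0,v9) [--+] → (0.6001, -0.6001, 0)–(0.6001, -1.1214, 0)  len=0.5213
  (v8,v9,v2) [-+-] → (0.6001, -1.1214, 0)–(0.6001, -0.6001, 0.821902)  len=0.9733
  (v9,v0,v1) [+-+] → (0.6001, -0.6001, 0)–(0.6001, 0, 0)  len=0.6001
  (v9,v1,v2) [++-] → (0.6001, 0, 1.21386)–(0.6001, -0.6001, 0.821902)  len=0.7168

Chained into 1 loop(s):
  loop 1: 8 segments, perimeter = 5.6229
Total perimeter = 5.623


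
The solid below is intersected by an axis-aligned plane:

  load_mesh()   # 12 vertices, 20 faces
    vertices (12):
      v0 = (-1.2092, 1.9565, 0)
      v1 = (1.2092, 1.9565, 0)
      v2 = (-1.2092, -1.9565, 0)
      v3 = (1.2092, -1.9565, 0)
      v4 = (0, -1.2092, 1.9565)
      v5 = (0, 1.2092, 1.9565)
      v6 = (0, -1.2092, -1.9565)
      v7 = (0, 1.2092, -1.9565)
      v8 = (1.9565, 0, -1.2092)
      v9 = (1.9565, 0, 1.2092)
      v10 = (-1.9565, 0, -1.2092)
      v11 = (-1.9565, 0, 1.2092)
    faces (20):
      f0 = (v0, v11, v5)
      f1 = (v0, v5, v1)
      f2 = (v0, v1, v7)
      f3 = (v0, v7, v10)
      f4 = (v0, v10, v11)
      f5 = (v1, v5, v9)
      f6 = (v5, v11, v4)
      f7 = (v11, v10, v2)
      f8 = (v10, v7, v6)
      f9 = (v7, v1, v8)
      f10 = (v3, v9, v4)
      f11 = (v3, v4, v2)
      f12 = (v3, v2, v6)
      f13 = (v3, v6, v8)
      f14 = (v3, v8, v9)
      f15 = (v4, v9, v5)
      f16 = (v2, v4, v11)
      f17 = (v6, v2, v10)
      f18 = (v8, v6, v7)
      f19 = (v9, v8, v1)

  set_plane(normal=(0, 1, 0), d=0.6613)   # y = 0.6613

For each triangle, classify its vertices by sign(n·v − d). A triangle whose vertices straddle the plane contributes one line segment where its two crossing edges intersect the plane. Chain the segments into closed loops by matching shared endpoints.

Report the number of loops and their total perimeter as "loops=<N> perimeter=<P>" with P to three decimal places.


Straddling triangles (10 of 20):
  (v0,v11,v5) [+-+] → (-1.70391, 0.6613, 0.800489)–(-0.886509, 0.6613, 1.61789)  len=1.1560
  (v0,v7,v10) [++-] → (-0.886509, 0.6613, -1.61789)–(-1.70391, 0.6613, -0.800489)  len=1.1560
  (v0,v10,v11) [+--] → (-1.70391, 0.6613, -0.800489)–(-1.70391, 0.6613, 0.800489)  len=1.6010
  (v1,v5,v9) [++-] → (0.886509, 0.6613, 1.61789)–(1.70391, 0.6613, 0.800489)  len=1.1560
  (v5,v11,v4) [+--] → (-0.886509, 0.6613, 1.61789)–(0, 0.6613, 1.9565)  len=0.9490
  (v10,v7,v6) [-+-] → (-0.886509, 0.6613, -1.61789)–(0, 0.6613, -1.9565)  len=0.9490
  (v7,v1,v8) [++-] → (1.70391, 0.6613, -0.800489)–(0.886509, 0.6613, -1.61789)  len=1.1560
  (v4,v9,v5) [--+] → (0.886509, 0.6613, 1.61789)–(0, 0.6613, 1.9565)  len=0.9490
  (v8,v6,v7) [--+] → (0, 0.6613, -1.9565)–(0.886509, 0.6613, -1.61789)  len=0.9490
  (v9,v8,v1) [--+] → (1.70391, 0.6613, -0.800489)–(1.70391, 0.6613, 0.800489)  len=1.6010

Chained into 1 loop(s):
  loop 1: 10 segments, perimeter = 11.6218
Total perimeter = 11.622

loops=1 perimeter=11.622


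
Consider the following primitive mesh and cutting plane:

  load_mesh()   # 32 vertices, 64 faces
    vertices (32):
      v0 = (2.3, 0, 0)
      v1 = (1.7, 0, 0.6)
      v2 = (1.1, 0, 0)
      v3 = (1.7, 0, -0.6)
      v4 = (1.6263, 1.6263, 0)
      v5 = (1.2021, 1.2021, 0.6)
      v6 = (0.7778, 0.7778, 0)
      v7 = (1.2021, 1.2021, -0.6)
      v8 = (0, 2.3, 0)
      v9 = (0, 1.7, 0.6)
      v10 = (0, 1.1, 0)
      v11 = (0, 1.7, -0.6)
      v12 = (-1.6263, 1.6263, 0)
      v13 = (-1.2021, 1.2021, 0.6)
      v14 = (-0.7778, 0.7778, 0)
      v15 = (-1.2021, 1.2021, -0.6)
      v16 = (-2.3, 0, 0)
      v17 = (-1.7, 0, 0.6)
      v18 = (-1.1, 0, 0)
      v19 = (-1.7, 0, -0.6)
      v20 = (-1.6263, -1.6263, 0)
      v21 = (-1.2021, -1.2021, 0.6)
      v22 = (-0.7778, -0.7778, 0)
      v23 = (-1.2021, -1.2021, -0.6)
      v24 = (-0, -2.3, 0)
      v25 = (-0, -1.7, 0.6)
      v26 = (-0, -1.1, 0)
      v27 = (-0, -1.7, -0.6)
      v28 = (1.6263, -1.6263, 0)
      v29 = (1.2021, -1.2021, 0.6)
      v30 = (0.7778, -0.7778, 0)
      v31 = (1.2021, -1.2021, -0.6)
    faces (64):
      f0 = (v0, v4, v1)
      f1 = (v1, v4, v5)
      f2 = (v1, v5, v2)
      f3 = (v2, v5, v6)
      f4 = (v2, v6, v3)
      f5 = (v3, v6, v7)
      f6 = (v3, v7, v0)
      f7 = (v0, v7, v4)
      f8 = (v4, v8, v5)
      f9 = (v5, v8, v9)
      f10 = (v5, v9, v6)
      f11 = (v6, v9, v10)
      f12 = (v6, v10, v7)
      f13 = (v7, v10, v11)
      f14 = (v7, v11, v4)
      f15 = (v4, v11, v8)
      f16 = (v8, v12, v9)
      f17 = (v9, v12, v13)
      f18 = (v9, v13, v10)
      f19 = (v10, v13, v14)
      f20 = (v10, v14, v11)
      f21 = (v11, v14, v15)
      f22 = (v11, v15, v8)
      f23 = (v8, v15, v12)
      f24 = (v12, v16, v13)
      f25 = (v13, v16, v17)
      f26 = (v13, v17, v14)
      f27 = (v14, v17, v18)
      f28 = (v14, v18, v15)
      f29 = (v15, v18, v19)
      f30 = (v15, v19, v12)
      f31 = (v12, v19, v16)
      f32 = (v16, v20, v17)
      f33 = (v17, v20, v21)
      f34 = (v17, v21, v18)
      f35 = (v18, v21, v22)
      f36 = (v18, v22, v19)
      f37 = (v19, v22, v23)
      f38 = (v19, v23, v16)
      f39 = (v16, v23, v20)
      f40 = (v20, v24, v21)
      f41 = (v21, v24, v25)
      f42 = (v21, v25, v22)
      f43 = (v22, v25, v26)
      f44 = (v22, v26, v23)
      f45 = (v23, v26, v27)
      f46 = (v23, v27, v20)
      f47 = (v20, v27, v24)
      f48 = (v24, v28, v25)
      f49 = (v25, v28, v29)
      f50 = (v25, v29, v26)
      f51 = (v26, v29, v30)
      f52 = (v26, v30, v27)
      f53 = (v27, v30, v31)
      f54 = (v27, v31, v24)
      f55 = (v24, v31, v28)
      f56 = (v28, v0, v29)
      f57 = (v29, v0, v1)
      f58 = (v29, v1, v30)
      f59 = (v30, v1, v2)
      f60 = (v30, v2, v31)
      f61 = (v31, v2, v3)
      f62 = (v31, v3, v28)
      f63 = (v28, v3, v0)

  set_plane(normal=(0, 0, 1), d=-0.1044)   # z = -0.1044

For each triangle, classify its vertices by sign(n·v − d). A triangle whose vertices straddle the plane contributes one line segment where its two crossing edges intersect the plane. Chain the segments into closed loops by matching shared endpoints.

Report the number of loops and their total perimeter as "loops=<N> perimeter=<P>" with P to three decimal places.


loops=2 perimeter=20.818

Straddling triangles (32 of 64):
  (v2,v6,v3) [++-] → (0.938263, 0.642463, -0.1044)–(1.2044, 0, -0.1044)  len=0.6954
  (v3,v6,v7) [-+-] → (0.938263, 0.642463, -0.1044)–(0.851628, 0.851628, -0.1044)  len=0.2264
  (v3,v7,v0) [--+] → (2.10897, 0.209165, -0.1044)–(2.1956, 0, -0.1044)  len=0.2264
  (v0,v7,v4) [+-+] → (2.10897, 0.209165, -0.1044)–(1.55249, 1.55249, -0.1044)  len=1.4540
  (v6,v10,v7) [++-] → (0.209165, 1.11777, -0.1044)–(0.851628, 0.851628, -0.1044)  len=0.6954
  (v7,v10,v11) [-+-] → (0.209165, 1.11777, -0.1044)–(0, 1.2044, -0.1044)  len=0.2264
  (v7,v11,v4) [--+] → (1.34332, 1.63912, -0.1044)–(1.55249, 1.55249, -0.1044)  len=0.2264
  (v4,v11,v8) [+-+] → (1.34332, 1.63912, -0.1044)–(0, 2.1956, -0.1044)  len=1.4540
  (v10,v14,v11) [++-] → (-0.642463, 0.938263, -0.1044)–(0, 1.2044, -0.1044)  len=0.6954
  (v11,v14,v15) [-+-] → (-0.642463, 0.938263, -0.1044)–(-0.851628, 0.851628, -0.1044)  len=0.2264
  (v11,v15,v8) [--+] → (-0.209165, 2.10897, -0.1044)–(0, 2.1956, -0.1044)  len=0.2264
  (v8,v15,v12) [+-+] → (-0.209165, 2.10897, -0.1044)–(-1.55249, 1.55249, -0.1044)  len=1.4540
  (v14,v18,v15) [++-] → (-1.11777, 0.209165, -0.1044)–(-0.851628, 0.851628, -0.1044)  len=0.6954
  (v15,v18,v19) [-+-] → (-1.11777, 0.209165, -0.1044)–(-1.2044, 0, -0.1044)  len=0.2264
  (v15,v19,v12) [--+] → (-1.63912, 1.34332, -0.1044)–(-1.55249, 1.55249, -0.1044)  len=0.2264
  (v12,v19,v16) [+-+] → (-1.63912, 1.34332, -0.1044)–(-2.1956, 0, -0.1044)  len=1.4540
  (v18,v22,v19) [++-] → (-0.938263, -0.642463, -0.1044)–(-1.2044, 0, -0.1044)  len=0.6954
  (v19,v22,v23) [-+-] → (-0.938263, -0.642463, -0.1044)–(-0.851628, -0.851628, -0.1044)  len=0.2264
  (v19,v23,v16) [--+] → (-2.10897, -0.209165, -0.1044)–(-2.1956, 0, -0.1044)  len=0.2264
  (v16,v23,v20) [+-+] → (-2.10897, -0.209165, -0.1044)–(-1.55249, -1.55249, -0.1044)  len=1.4540
  (v22,v26,v23) [++-] → (-0.209165, -1.11777, -0.1044)–(-0.851628, -0.851628, -0.1044)  len=0.6954
  (v23,v26,v27) [-+-] → (-0.209165, -1.11777, -0.1044)–(0, -1.2044, -0.1044)  len=0.2264
  (v23,v27,v20) [--+] → (-1.34332, -1.63912, -0.1044)–(-1.55249, -1.55249, -0.1044)  len=0.2264
  (v20,v27,v24) [+-+] → (-1.34332, -1.63912, -0.1044)–(0, -2.1956, -0.1044)  len=1.4540
  (v26,v30,v27) [++-] → (0.642463, -0.938263, -0.1044)–(0, -1.2044, -0.1044)  len=0.6954
  (v27,v30,v31) [-+-] → (0.642463, -0.938263, -0.1044)–(0.851628, -0.851628, -0.1044)  len=0.2264
  (v27,v31,v24) [--+] → (0.209165, -2.10897, -0.1044)–(0, -2.1956, -0.1044)  len=0.2264
  (v24,v31,v28) [+-+] → (0.209165, -2.10897, -0.1044)–(1.55249, -1.55249, -0.1044)  len=1.4540
  (v30,v2,v31) [++-] → (1.11777, -0.209165, -0.1044)–(0.851628, -0.851628, -0.1044)  len=0.6954
  (v31,v2,v3) [-+-] → (1.11777, -0.209165, -0.1044)–(1.2044, 0, -0.1044)  len=0.2264
  (v31,v3,v28) [--+] → (1.63912, -1.34332, -0.1044)–(1.55249, -1.55249, -0.1044)  len=0.2264
  (v28,v3,v0) [+-+] → (1.63912, -1.34332, -0.1044)–(2.1956, 0, -0.1044)  len=1.4540

Chained into 2 loop(s):
  loop 1: 16 segments, perimeter = 7.3744
  loop 2: 16 segments, perimeter = 13.4434
Total perimeter = 20.818


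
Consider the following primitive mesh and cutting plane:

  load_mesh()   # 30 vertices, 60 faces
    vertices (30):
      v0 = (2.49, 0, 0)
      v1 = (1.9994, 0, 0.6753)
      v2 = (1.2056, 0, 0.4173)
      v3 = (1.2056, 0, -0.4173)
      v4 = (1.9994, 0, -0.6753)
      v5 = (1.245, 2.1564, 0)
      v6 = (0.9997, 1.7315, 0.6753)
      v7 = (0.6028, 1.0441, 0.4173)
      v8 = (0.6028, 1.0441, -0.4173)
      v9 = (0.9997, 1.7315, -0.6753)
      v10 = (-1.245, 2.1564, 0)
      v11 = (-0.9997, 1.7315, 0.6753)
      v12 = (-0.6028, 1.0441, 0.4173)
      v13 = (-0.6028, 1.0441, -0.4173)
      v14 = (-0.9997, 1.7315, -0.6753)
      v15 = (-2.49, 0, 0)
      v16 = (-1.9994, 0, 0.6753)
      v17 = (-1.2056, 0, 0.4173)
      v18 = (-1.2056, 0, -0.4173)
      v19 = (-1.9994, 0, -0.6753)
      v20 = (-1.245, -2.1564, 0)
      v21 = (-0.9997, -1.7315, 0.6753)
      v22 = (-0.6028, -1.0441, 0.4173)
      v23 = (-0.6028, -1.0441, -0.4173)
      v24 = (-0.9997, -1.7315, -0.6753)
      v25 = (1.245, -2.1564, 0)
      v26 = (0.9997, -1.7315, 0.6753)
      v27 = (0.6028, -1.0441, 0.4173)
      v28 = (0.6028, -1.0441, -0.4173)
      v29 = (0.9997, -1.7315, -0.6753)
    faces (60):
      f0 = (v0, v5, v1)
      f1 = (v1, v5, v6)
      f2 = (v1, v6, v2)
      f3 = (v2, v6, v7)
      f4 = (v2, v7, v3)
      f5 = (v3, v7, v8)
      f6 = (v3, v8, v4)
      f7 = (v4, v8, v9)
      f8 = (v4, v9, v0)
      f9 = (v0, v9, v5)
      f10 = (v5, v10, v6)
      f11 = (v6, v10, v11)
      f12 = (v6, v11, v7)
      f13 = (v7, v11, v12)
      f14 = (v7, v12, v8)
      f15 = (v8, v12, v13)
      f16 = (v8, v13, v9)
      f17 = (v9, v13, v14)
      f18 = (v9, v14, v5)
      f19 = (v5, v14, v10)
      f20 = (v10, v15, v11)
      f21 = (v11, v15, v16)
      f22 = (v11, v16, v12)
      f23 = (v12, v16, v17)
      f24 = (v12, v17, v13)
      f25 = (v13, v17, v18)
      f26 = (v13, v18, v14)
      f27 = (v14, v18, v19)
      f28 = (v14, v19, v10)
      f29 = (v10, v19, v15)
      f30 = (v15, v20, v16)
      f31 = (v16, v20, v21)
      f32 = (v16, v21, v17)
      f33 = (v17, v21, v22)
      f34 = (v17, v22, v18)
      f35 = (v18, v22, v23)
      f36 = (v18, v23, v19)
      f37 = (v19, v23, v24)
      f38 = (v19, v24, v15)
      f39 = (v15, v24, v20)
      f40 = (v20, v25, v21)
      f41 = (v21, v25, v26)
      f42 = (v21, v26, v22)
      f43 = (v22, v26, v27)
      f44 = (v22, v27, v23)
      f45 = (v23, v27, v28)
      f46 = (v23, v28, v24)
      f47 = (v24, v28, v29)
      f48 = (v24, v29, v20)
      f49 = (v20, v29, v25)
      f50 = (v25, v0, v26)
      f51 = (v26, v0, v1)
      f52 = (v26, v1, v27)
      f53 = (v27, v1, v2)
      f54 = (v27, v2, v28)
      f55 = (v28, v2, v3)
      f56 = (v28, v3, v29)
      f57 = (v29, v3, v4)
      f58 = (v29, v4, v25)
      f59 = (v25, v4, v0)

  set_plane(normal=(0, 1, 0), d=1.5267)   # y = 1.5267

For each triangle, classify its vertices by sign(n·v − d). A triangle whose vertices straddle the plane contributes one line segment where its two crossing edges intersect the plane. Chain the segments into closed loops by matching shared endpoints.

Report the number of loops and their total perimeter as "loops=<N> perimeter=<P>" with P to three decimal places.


loops=1 perimeter=7.859

Straddling triangles (18 of 60):
  (v0,v5,v1) [-+-] → (1.60856, 1.5267, 0)–(1.4653, 1.5267, 0.197197)  len=0.2437
  (v1,v5,v6) [-++] → (1.4653, 1.5267, 0.197197)–(1.11794, 1.5267, 0.6753)  len=0.5910
  (v1,v6,v2) [-+-] → (1.11794, 1.5267, 0.6753)–(1.02405, 1.5267, 0.644784)  len=0.0987
  (v2,v6,v7) [-+-] → (1.02405, 1.5267, 0.644784)–(0.88145, 1.5267, 0.598433)  len=0.1499
  (v4,v8,v9) [--+] → (0.88145, 1.5267, -0.598433)–(1.11794, 1.5267, -0.6753)  len=0.2487
  (v4,v9,v0) [-+-] → (1.11794, 1.5267, -0.6753)–(1.17597, 1.5267, -0.595426)  len=0.0987
  (v0,v9,v5) [-++] → (1.17597, 1.5267, -0.595426)–(1.60856, 1.5267, 0)  len=0.7360
  (v6,v11,v7) [++-] → (-0.52226, 1.5267, 0.598433)–(0.88145, 1.5267, 0.598433)  len=1.4037
  (v7,v11,v12) [-+-] → (-0.52226, 1.5267, 0.598433)–(-0.88145, 1.5267, 0.598433)  len=0.3592
  (v8,v13,v9) [--+] → (0.52226, 1.5267, -0.598433)–(0.88145, 1.5267, -0.598433)  len=0.3592
  (v9,v13,v14) [+-+] → (0.52226, 1.5267, -0.598433)–(-0.88145, 1.5267, -0.598433)  len=1.4037
  (v10,v15,v11) [+-+] → (-1.60856, 1.5267, 0)–(-1.17597, 1.5267, 0.595426)  len=0.7360
  (v11,v15,v16) [+--] → (-1.17597, 1.5267, 0.595426)–(-1.11794, 1.5267, 0.6753)  len=0.0987
  (v11,v16,v12) [+--] → (-1.11794, 1.5267, 0.6753)–(-0.88145, 1.5267, 0.598433)  len=0.2487
  (v13,v18,v14) [--+] → (-1.02405, 1.5267, -0.644784)–(-0.88145, 1.5267, -0.598433)  len=0.1499
  (v14,v18,v19) [+--] → (-1.02405, 1.5267, -0.644784)–(-1.11794, 1.5267, -0.6753)  len=0.0987
  (v14,v19,v10) [+-+] → (-1.11794, 1.5267, -0.6753)–(-1.4653, 1.5267, -0.197197)  len=0.5910
  (v10,v19,v15) [+--] → (-1.4653, 1.5267, -0.197197)–(-1.60856, 1.5267, 0)  len=0.2437

Chained into 1 loop(s):
  loop 1: 18 segments, perimeter = 7.8593
Total perimeter = 7.859


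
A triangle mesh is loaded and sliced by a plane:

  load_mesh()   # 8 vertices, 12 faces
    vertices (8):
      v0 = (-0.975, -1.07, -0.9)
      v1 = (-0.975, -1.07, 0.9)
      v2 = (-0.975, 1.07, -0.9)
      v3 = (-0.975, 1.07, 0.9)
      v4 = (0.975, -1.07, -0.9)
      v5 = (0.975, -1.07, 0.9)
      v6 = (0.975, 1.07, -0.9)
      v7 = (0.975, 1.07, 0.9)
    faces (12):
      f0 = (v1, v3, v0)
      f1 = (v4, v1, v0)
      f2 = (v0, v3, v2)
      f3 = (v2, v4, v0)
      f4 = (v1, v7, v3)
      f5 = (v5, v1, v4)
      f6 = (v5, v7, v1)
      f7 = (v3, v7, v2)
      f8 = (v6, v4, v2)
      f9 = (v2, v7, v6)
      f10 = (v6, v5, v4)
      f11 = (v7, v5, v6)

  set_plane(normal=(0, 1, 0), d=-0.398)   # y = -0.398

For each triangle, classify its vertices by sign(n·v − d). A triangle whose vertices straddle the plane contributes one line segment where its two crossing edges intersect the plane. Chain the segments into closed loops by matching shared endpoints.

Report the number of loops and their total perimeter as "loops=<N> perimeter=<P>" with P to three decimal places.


loops=1 perimeter=7.500

Straddling triangles (8 of 12):
  (v1,v3,v0) [-+-] → (-0.975, -0.398, 0.9)–(-0.975, -0.398, -0.334766)  len=1.2348
  (v0,v3,v2) [-++] → (-0.975, -0.398, -0.334766)–(-0.975, -0.398, -0.9)  len=0.5652
  (v2,v4,v0) [+--] → (0.362664, -0.398, -0.9)–(-0.975, -0.398, -0.9)  len=1.3377
  (v1,v7,v3) [-++] → (-0.362664, -0.398, 0.9)–(-0.975, -0.398, 0.9)  len=0.6123
  (v5,v7,v1) [-+-] → (0.975, -0.398, 0.9)–(-0.362664, -0.398, 0.9)  len=1.3377
  (v6,v4,v2) [+-+] → (0.975, -0.398, -0.9)–(0.362664, -0.398, -0.9)  len=0.6123
  (v6,v5,v4) [+--] → (0.975, -0.398, 0.334766)–(0.975, -0.398, -0.9)  len=1.2348
  (v7,v5,v6) [+-+] → (0.975, -0.398, 0.9)–(0.975, -0.398, 0.334766)  len=0.5652

Chained into 1 loop(s):
  loop 1: 8 segments, perimeter = 7.5000
Total perimeter = 7.500


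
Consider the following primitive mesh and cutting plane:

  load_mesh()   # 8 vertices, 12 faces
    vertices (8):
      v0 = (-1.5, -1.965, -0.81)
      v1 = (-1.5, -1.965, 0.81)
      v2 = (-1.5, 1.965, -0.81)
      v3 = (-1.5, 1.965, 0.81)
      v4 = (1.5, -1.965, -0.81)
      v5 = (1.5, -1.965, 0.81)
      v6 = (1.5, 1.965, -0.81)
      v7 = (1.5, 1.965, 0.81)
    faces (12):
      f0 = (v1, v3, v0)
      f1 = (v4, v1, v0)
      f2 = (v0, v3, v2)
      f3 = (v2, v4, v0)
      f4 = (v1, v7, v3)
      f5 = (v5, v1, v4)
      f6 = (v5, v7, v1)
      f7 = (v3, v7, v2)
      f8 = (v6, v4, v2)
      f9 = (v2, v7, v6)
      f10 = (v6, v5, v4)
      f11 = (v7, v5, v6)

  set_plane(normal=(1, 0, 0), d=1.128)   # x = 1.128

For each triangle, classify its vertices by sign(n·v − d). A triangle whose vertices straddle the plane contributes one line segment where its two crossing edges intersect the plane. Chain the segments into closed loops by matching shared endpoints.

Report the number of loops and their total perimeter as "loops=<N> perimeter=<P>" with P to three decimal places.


loops=1 perimeter=11.100

Straddling triangles (8 of 12):
  (v4,v1,v0) [+--] → (1.128, -1.965, -0.60912)–(1.128, -1.965, -0.81)  len=0.2009
  (v2,v4,v0) [-+-] → (1.128, -1.47768, -0.81)–(1.128, -1.965, -0.81)  len=0.4873
  (v1,v7,v3) [-+-] → (1.128, 1.47768, 0.81)–(1.128, 1.965, 0.81)  len=0.4873
  (v5,v1,v4) [+-+] → (1.128, -1.965, 0.81)–(1.128, -1.965, -0.60912)  len=1.4191
  (v5,v7,v1) [++-] → (1.128, 1.47768, 0.81)–(1.128, -1.965, 0.81)  len=3.4427
  (v3,v7,v2) [-+-] → (1.128, 1.965, 0.81)–(1.128, 1.965, 0.60912)  len=0.2009
  (v6,v4,v2) [++-] → (1.128, -1.47768, -0.81)–(1.128, 1.965, -0.81)  len=3.4427
  (v2,v7,v6) [-++] → (1.128, 1.965, 0.60912)–(1.128, 1.965, -0.81)  len=1.4191

Chained into 1 loop(s):
  loop 1: 8 segments, perimeter = 11.1000
Total perimeter = 11.100


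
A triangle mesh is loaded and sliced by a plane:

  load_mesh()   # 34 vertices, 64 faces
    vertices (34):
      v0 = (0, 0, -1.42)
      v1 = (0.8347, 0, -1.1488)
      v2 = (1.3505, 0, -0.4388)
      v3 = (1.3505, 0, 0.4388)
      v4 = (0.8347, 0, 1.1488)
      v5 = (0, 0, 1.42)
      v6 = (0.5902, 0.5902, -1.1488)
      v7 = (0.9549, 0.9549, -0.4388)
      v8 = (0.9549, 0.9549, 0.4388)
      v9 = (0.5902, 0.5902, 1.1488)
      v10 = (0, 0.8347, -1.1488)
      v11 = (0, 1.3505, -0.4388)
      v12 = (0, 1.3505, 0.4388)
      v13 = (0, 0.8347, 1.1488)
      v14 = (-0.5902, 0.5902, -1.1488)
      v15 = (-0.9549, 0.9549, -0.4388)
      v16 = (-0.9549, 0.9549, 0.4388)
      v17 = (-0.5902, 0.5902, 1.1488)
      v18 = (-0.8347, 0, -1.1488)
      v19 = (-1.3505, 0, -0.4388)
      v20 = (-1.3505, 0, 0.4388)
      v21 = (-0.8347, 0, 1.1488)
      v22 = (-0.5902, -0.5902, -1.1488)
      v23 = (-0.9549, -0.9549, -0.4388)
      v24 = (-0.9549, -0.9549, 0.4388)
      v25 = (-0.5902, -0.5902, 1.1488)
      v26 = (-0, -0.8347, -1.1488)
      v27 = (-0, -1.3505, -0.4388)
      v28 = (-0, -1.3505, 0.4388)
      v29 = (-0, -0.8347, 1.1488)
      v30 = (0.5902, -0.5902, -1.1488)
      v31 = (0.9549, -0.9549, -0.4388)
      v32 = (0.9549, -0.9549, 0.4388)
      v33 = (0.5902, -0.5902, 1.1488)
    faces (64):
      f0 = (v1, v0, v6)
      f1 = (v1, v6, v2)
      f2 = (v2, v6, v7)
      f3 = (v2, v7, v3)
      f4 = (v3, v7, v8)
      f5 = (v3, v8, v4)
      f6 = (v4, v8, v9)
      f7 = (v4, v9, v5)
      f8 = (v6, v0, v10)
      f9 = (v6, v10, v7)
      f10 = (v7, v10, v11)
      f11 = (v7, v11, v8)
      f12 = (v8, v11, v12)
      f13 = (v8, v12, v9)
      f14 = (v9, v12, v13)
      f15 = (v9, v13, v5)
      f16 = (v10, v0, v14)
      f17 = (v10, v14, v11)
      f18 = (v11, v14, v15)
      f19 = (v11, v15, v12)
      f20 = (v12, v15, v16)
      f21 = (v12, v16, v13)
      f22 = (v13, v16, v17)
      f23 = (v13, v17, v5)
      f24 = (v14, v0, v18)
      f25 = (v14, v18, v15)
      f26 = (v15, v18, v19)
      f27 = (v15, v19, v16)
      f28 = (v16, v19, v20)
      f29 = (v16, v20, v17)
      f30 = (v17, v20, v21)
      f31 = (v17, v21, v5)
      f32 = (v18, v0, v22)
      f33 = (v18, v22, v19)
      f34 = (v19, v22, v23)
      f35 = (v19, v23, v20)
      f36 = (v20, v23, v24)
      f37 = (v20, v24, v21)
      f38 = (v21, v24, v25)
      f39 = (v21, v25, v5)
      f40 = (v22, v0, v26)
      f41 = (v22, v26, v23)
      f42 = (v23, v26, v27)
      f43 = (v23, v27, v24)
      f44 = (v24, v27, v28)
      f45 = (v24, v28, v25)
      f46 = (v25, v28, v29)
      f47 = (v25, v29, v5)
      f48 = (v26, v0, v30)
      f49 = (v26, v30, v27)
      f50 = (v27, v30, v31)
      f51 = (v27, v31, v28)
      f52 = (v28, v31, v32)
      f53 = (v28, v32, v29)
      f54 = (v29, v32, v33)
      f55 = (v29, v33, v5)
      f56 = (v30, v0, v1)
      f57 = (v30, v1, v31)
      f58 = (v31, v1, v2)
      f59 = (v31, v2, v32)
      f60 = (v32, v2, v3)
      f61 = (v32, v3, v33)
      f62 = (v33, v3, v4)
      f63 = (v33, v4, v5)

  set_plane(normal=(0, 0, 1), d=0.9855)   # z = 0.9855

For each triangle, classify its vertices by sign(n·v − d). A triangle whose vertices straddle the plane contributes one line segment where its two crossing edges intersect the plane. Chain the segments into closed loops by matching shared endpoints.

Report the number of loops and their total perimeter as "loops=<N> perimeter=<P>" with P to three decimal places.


loops=1 perimeter=5.837

Straddling triangles (16 of 64):
  (v3,v8,v4) [--+] → (0.862346, 0.219627, 0.9855)–(0.953334, 0, 0.9855)  len=0.2377
  (v4,v8,v9) [+-+] → (0.862346, 0.219627, 0.9855)–(0.674081, 0.674081, 0.9855)  len=0.4919
  (v8,v12,v9) [--+] → (0.454454, 0.765069, 0.9855)–(0.674081, 0.674081, 0.9855)  len=0.2377
  (v9,v12,v13) [+-+] → (0.454454, 0.765069, 0.9855)–(0, 0.953334, 0.9855)  len=0.4919
  (v12,v16,v13) [--+] → (-0.219627, 0.862346, 0.9855)–(0, 0.953334, 0.9855)  len=0.2377
  (v13,v16,v17) [+-+] → (-0.219627, 0.862346, 0.9855)–(-0.674081, 0.674081, 0.9855)  len=0.4919
  (v16,v20,v17) [--+] → (-0.765069, 0.454454, 0.9855)–(-0.674081, 0.674081, 0.9855)  len=0.2377
  (v17,v20,v21) [+-+] → (-0.765069, 0.454454, 0.9855)–(-0.953334, 0, 0.9855)  len=0.4919
  (v20,v24,v21) [--+] → (-0.862346, -0.219627, 0.9855)–(-0.953334, 0, 0.9855)  len=0.2377
  (v21,v24,v25) [+-+] → (-0.862346, -0.219627, 0.9855)–(-0.674081, -0.674081, 0.9855)  len=0.4919
  (v24,v28,v25) [--+] → (-0.454454, -0.765069, 0.9855)–(-0.674081, -0.674081, 0.9855)  len=0.2377
  (v25,v28,v29) [+-+] → (-0.454454, -0.765069, 0.9855)–(0, -0.953334, 0.9855)  len=0.4919
  (v28,v32,v29) [--+] → (0.219627, -0.862346, 0.9855)–(0, -0.953334, 0.9855)  len=0.2377
  (v29,v32,v33) [+-+] → (0.219627, -0.862346, 0.9855)–(0.674081, -0.674081, 0.9855)  len=0.4919
  (v32,v3,v33) [--+] → (0.765069, -0.454454, 0.9855)–(0.674081, -0.674081, 0.9855)  len=0.2377
  (v33,v3,v4) [+-+] → (0.765069, -0.454454, 0.9855)–(0.953334, 0, 0.9855)  len=0.4919

Chained into 1 loop(s):
  loop 1: 16 segments, perimeter = 5.8371
Total perimeter = 5.837
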